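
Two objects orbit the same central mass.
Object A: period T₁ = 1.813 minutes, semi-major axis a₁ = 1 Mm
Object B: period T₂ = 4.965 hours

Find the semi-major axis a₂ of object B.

Convert to SI: T₁ = 1.813 minutes = 108.78 s; a₁ = 1 Mm = 1e+06 m; T₂ = 4.965 hours = 17874 s.
Kepler's third law: (T₁/T₂)² = (a₁/a₂)³ ⇒ a₂ = a₁ · (T₂/T₁)^(2/3).
T₂/T₁ = 17874 / 108.78 = 164.313.
a₂ = 1e+06 · (164.313)^(2/3) m ≈ 3e+07 m = 30 Mm.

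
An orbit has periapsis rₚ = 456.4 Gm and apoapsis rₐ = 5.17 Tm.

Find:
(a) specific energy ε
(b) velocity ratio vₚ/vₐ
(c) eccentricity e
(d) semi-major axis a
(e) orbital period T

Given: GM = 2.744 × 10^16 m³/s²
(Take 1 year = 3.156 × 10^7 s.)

Convert to SI: rₚ = 456.4 Gm = 4.564e+11 m; rₐ = 5.17 Tm = 5.17e+12 m.
(a) With a = (rₚ + rₐ)/2 = 2.8132e+12 m, ε = −GM/(2a) = −2.744e+16/(2 · 2.8132e+12) J/kg ≈ -4877 J/kg
(b) Conservation of angular momentum (rₚvₚ = rₐvₐ) gives vₚ/vₐ = rₐ/rₚ = 5.17e+12/4.564e+11 ≈ 11.33
(c) e = (rₐ − rₚ)/(rₐ + rₚ) = (5.17e+12 − 4.564e+11)/(5.17e+12 + 4.564e+11) ≈ 0.8378
(d) a = (rₚ + rₐ)/2 = (4.564e+11 + 5.17e+12)/2 ≈ 2.813e+12 m
(e) With a = (rₚ + rₐ)/2 = 2.8132e+12 m, T = 2π √(a³/GM) = 2π √((2.8132e+12)³/2.744e+16) s ≈ 1.79e+11 s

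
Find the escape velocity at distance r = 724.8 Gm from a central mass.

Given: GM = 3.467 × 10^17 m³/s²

Convert to SI: r = 724.8 Gm = 7.248e+11 m.
Escape velocity comes from setting total energy to zero: ½v² − GM/r = 0 ⇒ v_esc = √(2GM / r).
v_esc = √(2 · 3.467e+17 / 7.248e+11) m/s ≈ 978.1 m/s = 978.1 m/s.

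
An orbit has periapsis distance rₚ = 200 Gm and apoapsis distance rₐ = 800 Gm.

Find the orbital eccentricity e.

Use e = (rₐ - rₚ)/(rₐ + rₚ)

Convert to SI: rₚ = 200 Gm = 2e+11 m; rₐ = 800 Gm = 8e+11 m.
e = (rₐ − rₚ) / (rₐ + rₚ).
e = (8e+11 − 2e+11) / (8e+11 + 2e+11) = 6e+11 / 1e+12 ≈ 0.6.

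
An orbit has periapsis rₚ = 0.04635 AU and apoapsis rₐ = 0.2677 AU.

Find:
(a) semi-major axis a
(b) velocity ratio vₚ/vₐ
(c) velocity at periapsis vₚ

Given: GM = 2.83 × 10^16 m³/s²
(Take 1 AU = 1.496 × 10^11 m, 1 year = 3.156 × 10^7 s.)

Convert to SI: rₚ = 0.04635 AU = 6.93396e+09 m; rₐ = 0.2677 AU = 4.00479e+10 m.
(a) a = (rₚ + rₐ)/2 = (6.93396e+09 + 4.00479e+10)/2 ≈ 2.349e+10 m
(b) Conservation of angular momentum (rₚvₚ = rₐvₐ) gives vₚ/vₐ = rₐ/rₚ = 4.00479e+10/6.93396e+09 ≈ 5.776
(c) With a = (rₚ + rₐ)/2 = 2.34909e+10 m, vₚ = √(GM (2/rₚ − 1/a)) = √(2.83e+16 · (2/6.93396e+09 − 1/2.34909e+10)) m/s ≈ 2638 m/s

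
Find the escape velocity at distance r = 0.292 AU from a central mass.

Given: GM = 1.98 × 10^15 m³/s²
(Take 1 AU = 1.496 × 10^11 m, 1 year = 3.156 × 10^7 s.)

Convert to SI: r = 0.292 AU = 4.36832e+10 m.
Escape velocity comes from setting total energy to zero: ½v² − GM/r = 0 ⇒ v_esc = √(2GM / r).
v_esc = √(2 · 1.98e+15 / 4.36832e+10) m/s ≈ 301.1 m/s = 0.06352 AU/year.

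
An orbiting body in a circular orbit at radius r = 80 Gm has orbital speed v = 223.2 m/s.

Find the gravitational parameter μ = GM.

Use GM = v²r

Convert to SI: r = 80 Gm = 8e+10 m.
For a circular orbit v² = GM/r, so GM = v² · r.
GM = (223.2)² · 8e+10 m³/s² ≈ 3.985e+15 m³/s² = 3.985 × 10^15 m³/s².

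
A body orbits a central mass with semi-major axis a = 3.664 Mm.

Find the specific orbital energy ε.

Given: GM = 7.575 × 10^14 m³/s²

Convert to SI: a = 3.664 Mm = 3.664e+06 m.
ε = −GM / (2a).
ε = −7.575e+14 / (2 · 3.664e+06) J/kg ≈ -1.034e+08 J/kg = -103.4 MJ/kg.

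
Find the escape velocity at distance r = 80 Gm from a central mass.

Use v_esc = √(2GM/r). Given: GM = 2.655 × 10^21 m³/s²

Convert to SI: r = 80 Gm = 8e+10 m.
Escape velocity comes from setting total energy to zero: ½v² − GM/r = 0 ⇒ v_esc = √(2GM / r).
v_esc = √(2 · 2.655e+21 / 8e+10) m/s ≈ 2.576e+05 m/s = 257.6 km/s.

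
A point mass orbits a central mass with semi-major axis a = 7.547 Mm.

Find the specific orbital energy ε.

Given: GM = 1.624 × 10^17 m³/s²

Convert to SI: a = 7.547 Mm = 7.547e+06 m.
ε = −GM / (2a).
ε = −1.624e+17 / (2 · 7.547e+06) J/kg ≈ -1.076e+10 J/kg = -10.76 GJ/kg.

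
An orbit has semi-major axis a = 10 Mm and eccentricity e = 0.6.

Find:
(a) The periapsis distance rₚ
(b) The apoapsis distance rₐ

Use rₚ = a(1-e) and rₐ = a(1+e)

Convert to SI: a = 10 Mm = 1e+07 m.
(a) rₚ = a(1 − e) = 1e+07 · (1 − 0.6) = 1e+07 · 0.4 ≈ 4e+06 m = 4 Mm.
(b) rₐ = a(1 + e) = 1e+07 · (1 + 0.6) = 1e+07 · 1.6 ≈ 1.6e+07 m = 16 Mm.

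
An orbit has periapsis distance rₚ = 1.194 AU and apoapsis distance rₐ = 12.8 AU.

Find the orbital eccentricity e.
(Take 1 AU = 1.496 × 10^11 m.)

Convert to SI: rₚ = 1.194 AU = 1.78622e+11 m; rₐ = 12.8 AU = 1.91488e+12 m.
e = (rₐ − rₚ) / (rₐ + rₚ).
e = (1.91488e+12 − 1.78622e+11) / (1.91488e+12 + 1.78622e+11) = 1.73626e+12 / 2.0935e+12 ≈ 0.8294.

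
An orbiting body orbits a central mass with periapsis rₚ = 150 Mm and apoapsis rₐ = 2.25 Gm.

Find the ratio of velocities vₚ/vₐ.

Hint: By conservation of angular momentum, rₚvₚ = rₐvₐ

Convert to SI: rₚ = 150 Mm = 1.5e+08 m; rₐ = 2.25 Gm = 2.25e+09 m.
Conservation of angular momentum gives rₚvₚ = rₐvₐ, so vₚ/vₐ = rₐ/rₚ.
vₚ/vₐ = 2.25e+09 / 1.5e+08 ≈ 15.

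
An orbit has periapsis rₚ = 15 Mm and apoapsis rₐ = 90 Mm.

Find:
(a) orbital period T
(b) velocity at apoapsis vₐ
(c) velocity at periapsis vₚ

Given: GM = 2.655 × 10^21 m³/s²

Convert to SI: rₚ = 15 Mm = 1.5e+07 m; rₐ = 90 Mm = 9e+07 m.
(a) With a = (rₚ + rₐ)/2 = 5.25e+07 m, T = 2π √(a³/GM) = 2π √((5.25e+07)³/2.655e+21) s ≈ 46.39 s
(b) With a = (rₚ + rₐ)/2 = 5.25e+07 m, vₐ = √(GM (2/rₐ − 1/a)) = √(2.655e+21 · (2/9e+07 − 1/5.25e+07)) m/s ≈ 2.903e+06 m/s
(c) With a = (rₚ + rₐ)/2 = 5.25e+07 m, vₚ = √(GM (2/rₚ − 1/a)) = √(2.655e+21 · (2/1.5e+07 − 1/5.25e+07)) m/s ≈ 1.742e+07 m/s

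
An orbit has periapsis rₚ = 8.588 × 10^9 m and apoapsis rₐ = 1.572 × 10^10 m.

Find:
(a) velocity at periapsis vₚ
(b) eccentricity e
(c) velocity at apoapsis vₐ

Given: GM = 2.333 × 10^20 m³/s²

(a) With a = (rₚ + rₐ)/2 = 1.2154e+10 m, vₚ = √(GM (2/rₚ − 1/a)) = √(2.333e+20 · (2/8.588e+09 − 1/1.2154e+10)) m/s ≈ 1.874e+05 m/s
(b) e = (rₐ − rₚ)/(rₐ + rₚ) = (1.572e+10 − 8.588e+09)/(1.572e+10 + 8.588e+09) ≈ 0.2934
(c) With a = (rₚ + rₐ)/2 = 1.2154e+10 m, vₐ = √(GM (2/rₐ − 1/a)) = √(2.333e+20 · (2/1.572e+10 − 1/1.2154e+10)) m/s ≈ 1.024e+05 m/s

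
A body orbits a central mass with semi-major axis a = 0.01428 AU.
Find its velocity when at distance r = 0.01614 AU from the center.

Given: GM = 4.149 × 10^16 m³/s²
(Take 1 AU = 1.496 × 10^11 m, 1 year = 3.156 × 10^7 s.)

Convert to SI: a = 0.01428 AU = 2.13629e+09 m; r = 0.01614 AU = 2.41454e+09 m.
Vis-viva: v = √(GM · (2/r − 1/a)).
2/r − 1/a = 2/2.41454e+09 − 1/2.13629e+09 = 3.60212e-10 m⁻¹.
v = √(4.149e+16 · 3.60212e-10) m/s ≈ 3866 m/s = 0.8156 AU/year.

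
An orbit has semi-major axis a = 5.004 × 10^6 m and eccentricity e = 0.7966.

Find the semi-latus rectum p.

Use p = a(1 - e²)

p = a (1 − e²).
p = 5.004e+06 · (1 − (0.7966)²) = 5.004e+06 · 0.365428 ≈ 1.829e+06 m = 1.829 × 10^6 m.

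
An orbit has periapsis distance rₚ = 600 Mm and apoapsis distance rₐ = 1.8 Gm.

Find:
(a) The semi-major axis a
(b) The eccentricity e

Convert to SI: rₚ = 600 Mm = 6e+08 m; rₐ = 1.8 Gm = 1.8e+09 m.
(a) a = (rₚ + rₐ) / 2 = (6e+08 + 1.8e+09) / 2 ≈ 1.2e+09 m = 1.2 Gm.
(b) e = (rₐ − rₚ) / (rₐ + rₚ) = (1.8e+09 − 6e+08) / (1.8e+09 + 6e+08) ≈ 0.5.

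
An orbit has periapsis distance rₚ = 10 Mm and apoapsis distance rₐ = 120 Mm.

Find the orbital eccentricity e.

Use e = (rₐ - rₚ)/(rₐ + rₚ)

Convert to SI: rₚ = 10 Mm = 1e+07 m; rₐ = 120 Mm = 1.2e+08 m.
e = (rₐ − rₚ) / (rₐ + rₚ).
e = (1.2e+08 − 1e+07) / (1.2e+08 + 1e+07) = 1.1e+08 / 1.3e+08 ≈ 0.8462.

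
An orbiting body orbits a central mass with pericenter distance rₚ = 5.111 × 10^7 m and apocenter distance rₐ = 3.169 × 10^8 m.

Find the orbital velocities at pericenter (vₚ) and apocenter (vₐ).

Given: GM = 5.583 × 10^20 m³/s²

Use the vis-viva equation v² = GM(2/r − 1/a) with a = (rₚ + rₐ)/2 = (5.111e+07 + 3.169e+08)/2 = 1.84005e+08 m.
vₚ = √(GM · (2/rₚ − 1/a)) = √(5.583e+20 · (2/5.111e+07 − 1/1.84005e+08)) m/s ≈ 4.337e+06 m/s = 4337 km/s.
vₐ = √(GM · (2/rₐ − 1/a)) = √(5.583e+20 · (2/3.169e+08 − 1/1.84005e+08)) m/s ≈ 6.995e+05 m/s = 699.5 km/s.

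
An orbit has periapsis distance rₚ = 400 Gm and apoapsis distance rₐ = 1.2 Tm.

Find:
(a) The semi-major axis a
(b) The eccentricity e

Convert to SI: rₚ = 400 Gm = 4e+11 m; rₐ = 1.2 Tm = 1.2e+12 m.
(a) a = (rₚ + rₐ) / 2 = (4e+11 + 1.2e+12) / 2 ≈ 8e+11 m = 800 Gm.
(b) e = (rₐ − rₚ) / (rₐ + rₚ) = (1.2e+12 − 4e+11) / (1.2e+12 + 4e+11) ≈ 0.5.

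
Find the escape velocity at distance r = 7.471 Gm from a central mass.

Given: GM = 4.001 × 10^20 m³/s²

Convert to SI: r = 7.471 Gm = 7.471e+09 m.
Escape velocity comes from setting total energy to zero: ½v² − GM/r = 0 ⇒ v_esc = √(2GM / r).
v_esc = √(2 · 4.001e+20 / 7.471e+09) m/s ≈ 3.273e+05 m/s = 327.3 km/s.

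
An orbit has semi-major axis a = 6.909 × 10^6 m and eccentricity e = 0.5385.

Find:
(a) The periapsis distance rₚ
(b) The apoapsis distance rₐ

(a) rₚ = a(1 − e) = 6.909e+06 · (1 − 0.5385) = 6.909e+06 · 0.4615 ≈ 3.189e+06 m = 3.189 × 10^6 m.
(b) rₐ = a(1 + e) = 6.909e+06 · (1 + 0.5385) = 6.909e+06 · 1.5385 ≈ 1.063e+07 m = 1.063 × 10^7 m.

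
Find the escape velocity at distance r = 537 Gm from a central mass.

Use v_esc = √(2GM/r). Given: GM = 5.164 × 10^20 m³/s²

Convert to SI: r = 537 Gm = 5.37e+11 m.
Escape velocity comes from setting total energy to zero: ½v² − GM/r = 0 ⇒ v_esc = √(2GM / r).
v_esc = √(2 · 5.164e+20 / 5.37e+11) m/s ≈ 4.386e+04 m/s = 43.86 km/s.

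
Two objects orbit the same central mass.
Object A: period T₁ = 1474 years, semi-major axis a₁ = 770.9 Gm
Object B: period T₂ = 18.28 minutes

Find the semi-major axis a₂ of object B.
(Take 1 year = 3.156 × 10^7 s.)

Convert to SI: T₁ = 1474 years = 4.65194e+10 s; a₁ = 770.9 Gm = 7.709e+11 m; T₂ = 18.28 minutes = 1096.8 s.
Kepler's third law: (T₁/T₂)² = (a₁/a₂)³ ⇒ a₂ = a₁ · (T₂/T₁)^(2/3).
T₂/T₁ = 1096.8 / 4.65194e+10 = 2.35772e-08.
a₂ = 7.709e+11 · (2.35772e-08)^(2/3) m ≈ 6.339e+06 m = 6.339 Mm.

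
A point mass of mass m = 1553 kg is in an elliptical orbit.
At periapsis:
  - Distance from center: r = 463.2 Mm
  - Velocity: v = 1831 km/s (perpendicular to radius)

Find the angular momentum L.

Convert to SI: r = 463.2 Mm = 4.632e+08 m; v = 1831 km/s = 1.831e+06 m/s.
Since v is perpendicular to r, L = m · v · r.
L = 1553 · 1.831e+06 · 4.632e+08 kg·m²/s ≈ 1.317e+18 kg·m²/s.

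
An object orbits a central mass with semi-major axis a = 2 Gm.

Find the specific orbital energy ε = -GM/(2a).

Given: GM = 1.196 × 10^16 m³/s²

Convert to SI: a = 2 Gm = 2e+09 m.
ε = −GM / (2a).
ε = −1.196e+16 / (2 · 2e+09) J/kg ≈ -2.99e+06 J/kg = -2.99 MJ/kg.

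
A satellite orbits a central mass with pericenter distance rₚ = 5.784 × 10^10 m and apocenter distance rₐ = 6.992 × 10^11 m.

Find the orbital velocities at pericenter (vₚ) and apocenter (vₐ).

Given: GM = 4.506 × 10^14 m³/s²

Use the vis-viva equation v² = GM(2/r − 1/a) with a = (rₚ + rₐ)/2 = (5.784e+10 + 6.992e+11)/2 = 3.7852e+11 m.
vₚ = √(GM · (2/rₚ − 1/a)) = √(4.506e+14 · (2/5.784e+10 − 1/3.7852e+11)) m/s ≈ 120 m/s = 120 m/s.
vₐ = √(GM · (2/rₐ − 1/a)) = √(4.506e+14 · (2/6.992e+11 − 1/3.7852e+11)) m/s ≈ 9.923 m/s = 9.923 m/s.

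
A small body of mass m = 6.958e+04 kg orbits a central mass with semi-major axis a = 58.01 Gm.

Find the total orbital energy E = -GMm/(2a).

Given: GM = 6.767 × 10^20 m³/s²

Convert to SI: a = 58.01 Gm = 5.801e+10 m.
E = −GMm / (2a).
E = −6.767e+20 · 6.958e+04 / (2 · 5.801e+10) J ≈ -4.058e+14 J = -405.8 TJ.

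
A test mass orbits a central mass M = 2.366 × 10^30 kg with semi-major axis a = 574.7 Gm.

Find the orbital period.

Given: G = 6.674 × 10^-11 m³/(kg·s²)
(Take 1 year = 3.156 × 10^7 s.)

Convert to SI: a = 574.7 Gm = 5.747e+11 m.
GM = G · M = 6.674e-11 · 2.366e+30 = 1.57907e+20 m³/s².
Kepler's third law: T = 2π √(a³ / GM).
Substituting a = 5.747e+11 m and GM = 1.57907e+20 m³/s²:
T = 2π √((5.747e+11)³ / 1.57907e+20) s
T ≈ 2.178e+08 s = 6.902 years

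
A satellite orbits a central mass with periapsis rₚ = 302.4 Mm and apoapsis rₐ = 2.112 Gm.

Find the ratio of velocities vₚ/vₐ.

Convert to SI: rₚ = 302.4 Mm = 3.024e+08 m; rₐ = 2.112 Gm = 2.112e+09 m.
Conservation of angular momentum gives rₚvₚ = rₐvₐ, so vₚ/vₐ = rₐ/rₚ.
vₚ/vₐ = 2.112e+09 / 3.024e+08 ≈ 6.984.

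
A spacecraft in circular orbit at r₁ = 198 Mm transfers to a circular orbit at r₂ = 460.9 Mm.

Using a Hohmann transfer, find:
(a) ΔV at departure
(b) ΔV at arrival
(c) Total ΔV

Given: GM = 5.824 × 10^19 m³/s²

Convert to SI: r₁ = 198 Mm = 1.98e+08 m; r₂ = 460.9 Mm = 4.609e+08 m.
Transfer semi-major axis: a_t = (r₁ + r₂)/2 = (1.98e+08 + 4.609e+08)/2 = 3.2945e+08 m.
Circular speeds: v₁ = √(GM/r₁) = 542348 m/s, v₂ = √(GM/r₂) = 355474 m/s.
Transfer speeds (vis-viva v² = GM(2/r − 1/a_t)): v₁ᵗ = 641485 m/s, v₂ᵗ = 275578 m/s.
(a) ΔV₁ = |v₁ᵗ − v₁| ≈ 9.914e+04 m/s = 99.14 km/s.
(b) ΔV₂ = |v₂ − v₂ᵗ| ≈ 7.99e+04 m/s = 79.9 km/s.
(c) ΔV_total = ΔV₁ + ΔV₂ ≈ 1.79e+05 m/s = 179 km/s.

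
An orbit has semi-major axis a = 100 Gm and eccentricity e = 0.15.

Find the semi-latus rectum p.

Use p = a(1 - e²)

Convert to SI: a = 100 Gm = 1e+11 m.
p = a (1 − e²).
p = 1e+11 · (1 − (0.15)²) = 1e+11 · 0.9775 ≈ 9.775e+10 m = 97.75 Gm.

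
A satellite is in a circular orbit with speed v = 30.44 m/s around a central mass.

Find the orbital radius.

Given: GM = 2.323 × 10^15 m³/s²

For a circular orbit, v² = GM / r, so r = GM / v².
r = 2.323e+15 / (30.44)² m ≈ 2.507e+12 m = 2.507 Tm.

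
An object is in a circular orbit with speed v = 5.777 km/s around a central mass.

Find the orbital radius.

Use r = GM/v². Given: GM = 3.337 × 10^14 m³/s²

Convert to SI: v = 5.777 km/s = 5777 m/s.
For a circular orbit, v² = GM / r, so r = GM / v².
r = 3.337e+14 / (5777)² m ≈ 9.999e+06 m = 9.999 Mm.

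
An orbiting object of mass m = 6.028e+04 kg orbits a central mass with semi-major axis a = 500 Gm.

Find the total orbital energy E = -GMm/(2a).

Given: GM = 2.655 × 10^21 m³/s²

Convert to SI: a = 500 Gm = 5e+11 m.
E = −GMm / (2a).
E = −2.655e+21 · 6.028e+04 / (2 · 5e+11) J ≈ -1.6e+14 J = -160 TJ.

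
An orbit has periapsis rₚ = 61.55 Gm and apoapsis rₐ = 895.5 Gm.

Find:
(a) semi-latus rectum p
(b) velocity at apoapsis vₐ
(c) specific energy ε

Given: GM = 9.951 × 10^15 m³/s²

Convert to SI: rₚ = 61.55 Gm = 6.155e+10 m; rₐ = 895.5 Gm = 8.955e+11 m.
(a) From a = (rₚ + rₐ)/2 = 4.78525e+11 m and e = (rₐ − rₚ)/(rₐ + rₚ) = 0.871376, p = a(1 − e²) = 4.78525e+11 · (1 − (0.871376)²) ≈ 1.152e+11 m
(b) With a = (rₚ + rₐ)/2 = 4.78525e+11 m, vₐ = √(GM (2/rₐ − 1/a)) = √(9.951e+15 · (2/8.955e+11 − 1/4.78525e+11)) m/s ≈ 37.81 m/s
(c) With a = (rₚ + rₐ)/2 = 4.78525e+11 m, ε = −GM/(2a) = −9.951e+15/(2 · 4.78525e+11) J/kg ≈ -1.04e+04 J/kg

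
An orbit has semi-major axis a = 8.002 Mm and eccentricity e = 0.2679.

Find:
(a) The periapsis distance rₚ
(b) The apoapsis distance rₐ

Convert to SI: a = 8.002 Mm = 8.002e+06 m.
(a) rₚ = a(1 − e) = 8.002e+06 · (1 − 0.2679) = 8.002e+06 · 0.7321 ≈ 5.858e+06 m = 5.858 Mm.
(b) rₐ = a(1 + e) = 8.002e+06 · (1 + 0.2679) = 8.002e+06 · 1.2679 ≈ 1.015e+07 m = 10.15 Mm.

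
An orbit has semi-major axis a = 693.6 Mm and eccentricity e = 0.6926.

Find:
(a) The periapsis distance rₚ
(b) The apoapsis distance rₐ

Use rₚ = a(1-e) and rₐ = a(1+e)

Convert to SI: a = 693.6 Mm = 6.936e+08 m.
(a) rₚ = a(1 − e) = 6.936e+08 · (1 − 0.6926) = 6.936e+08 · 0.3074 ≈ 2.132e+08 m = 213.2 Mm.
(b) rₐ = a(1 + e) = 6.936e+08 · (1 + 0.6926) = 6.936e+08 · 1.6926 ≈ 1.174e+09 m = 1.174 Gm.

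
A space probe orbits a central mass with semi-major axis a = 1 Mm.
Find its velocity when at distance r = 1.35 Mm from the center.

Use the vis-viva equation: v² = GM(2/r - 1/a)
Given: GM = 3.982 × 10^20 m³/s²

Convert to SI: a = 1 Mm = 1e+06 m; r = 1.35 Mm = 1.35e+06 m.
Vis-viva: v = √(GM · (2/r − 1/a)).
2/r − 1/a = 2/1.35e+06 − 1/1e+06 = 4.81481e-07 m⁻¹.
v = √(3.982e+20 · 4.81481e-07) m/s ≈ 1.385e+07 m/s = 1.385e+04 km/s.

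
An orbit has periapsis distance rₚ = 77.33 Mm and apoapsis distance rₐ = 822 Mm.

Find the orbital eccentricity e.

Convert to SI: rₚ = 77.33 Mm = 7.733e+07 m; rₐ = 822 Mm = 8.22e+08 m.
e = (rₐ − rₚ) / (rₐ + rₚ).
e = (8.22e+08 − 7.733e+07) / (8.22e+08 + 7.733e+07) = 7.4467e+08 / 8.9933e+08 ≈ 0.828.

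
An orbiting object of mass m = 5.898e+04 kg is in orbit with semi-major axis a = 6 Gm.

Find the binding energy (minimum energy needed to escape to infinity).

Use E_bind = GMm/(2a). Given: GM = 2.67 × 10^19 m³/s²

Convert to SI: a = 6 Gm = 6e+09 m.
Total orbital energy is E = −GMm/(2a); binding energy is E_bind = −E = GMm/(2a).
E_bind = 2.67e+19 · 5.898e+04 / (2 · 6e+09) J ≈ 1.312e+14 J = 131.2 TJ.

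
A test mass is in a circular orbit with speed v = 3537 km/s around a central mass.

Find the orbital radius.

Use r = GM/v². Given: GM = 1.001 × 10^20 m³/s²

Convert to SI: v = 3537 km/s = 3.537e+06 m/s.
For a circular orbit, v² = GM / r, so r = GM / v².
r = 1.001e+20 / (3.537e+06)² m ≈ 8.001e+06 m = 8.001 Mm.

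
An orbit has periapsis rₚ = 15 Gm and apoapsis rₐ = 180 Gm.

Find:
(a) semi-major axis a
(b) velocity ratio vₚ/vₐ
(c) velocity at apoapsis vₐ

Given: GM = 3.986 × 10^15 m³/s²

Convert to SI: rₚ = 15 Gm = 1.5e+10 m; rₐ = 180 Gm = 1.8e+11 m.
(a) a = (rₚ + rₐ)/2 = (1.5e+10 + 1.8e+11)/2 ≈ 9.75e+10 m
(b) Conservation of angular momentum (rₚvₚ = rₐvₐ) gives vₚ/vₐ = rₐ/rₚ = 1.8e+11/1.5e+10 ≈ 12
(c) With a = (rₚ + rₐ)/2 = 9.75e+10 m, vₐ = √(GM (2/rₐ − 1/a)) = √(3.986e+15 · (2/1.8e+11 − 1/9.75e+10)) m/s ≈ 58.37 m/s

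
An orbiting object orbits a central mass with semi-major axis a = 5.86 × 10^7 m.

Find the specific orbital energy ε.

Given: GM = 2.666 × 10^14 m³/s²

ε = −GM / (2a).
ε = −2.666e+14 / (2 · 5.86e+07) J/kg ≈ -2.275e+06 J/kg = -2.275 MJ/kg.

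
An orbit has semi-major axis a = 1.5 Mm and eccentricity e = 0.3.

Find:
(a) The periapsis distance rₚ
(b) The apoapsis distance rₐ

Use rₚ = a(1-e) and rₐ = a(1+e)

Convert to SI: a = 1.5 Mm = 1.5e+06 m.
(a) rₚ = a(1 − e) = 1.5e+06 · (1 − 0.3) = 1.5e+06 · 0.7 ≈ 1.05e+06 m = 1.05 Mm.
(b) rₐ = a(1 + e) = 1.5e+06 · (1 + 0.3) = 1.5e+06 · 1.3 ≈ 1.95e+06 m = 1.95 Mm.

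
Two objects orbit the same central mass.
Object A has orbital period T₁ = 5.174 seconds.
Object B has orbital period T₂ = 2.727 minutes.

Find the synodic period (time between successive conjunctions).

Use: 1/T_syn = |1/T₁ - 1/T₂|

Convert to SI: T₂ = 2.727 minutes = 163.62 s.
T_syn = |T₁ · T₂ / (T₁ − T₂)|.
T_syn = |5.174 · 163.62 / (5.174 − 163.62)| s ≈ 5.343 s = 5.343 seconds.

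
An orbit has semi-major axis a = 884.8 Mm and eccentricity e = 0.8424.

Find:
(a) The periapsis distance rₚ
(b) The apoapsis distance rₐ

Convert to SI: a = 884.8 Mm = 8.848e+08 m.
(a) rₚ = a(1 − e) = 8.848e+08 · (1 − 0.8424) = 8.848e+08 · 0.1576 ≈ 1.394e+08 m = 139.4 Mm.
(b) rₐ = a(1 + e) = 8.848e+08 · (1 + 0.8424) = 8.848e+08 · 1.8424 ≈ 1.63e+09 m = 1.63 Gm.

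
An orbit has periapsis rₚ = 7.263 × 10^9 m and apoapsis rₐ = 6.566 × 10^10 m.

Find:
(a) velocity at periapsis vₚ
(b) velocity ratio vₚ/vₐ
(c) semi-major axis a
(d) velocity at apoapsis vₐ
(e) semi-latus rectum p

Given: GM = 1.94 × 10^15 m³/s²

(a) With a = (rₚ + rₐ)/2 = 3.64615e+10 m, vₚ = √(GM (2/rₚ − 1/a)) = √(1.94e+15 · (2/7.263e+09 − 1/3.64615e+10)) m/s ≈ 693.5 m/s
(b) Conservation of angular momentum (rₚvₚ = rₐvₐ) gives vₚ/vₐ = rₐ/rₚ = 6.566e+10/7.263e+09 ≈ 9.04
(c) a = (rₚ + rₐ)/2 = (7.263e+09 + 6.566e+10)/2 ≈ 3.646e+10 m
(d) With a = (rₚ + rₐ)/2 = 3.64615e+10 m, vₐ = √(GM (2/rₐ − 1/a)) = √(1.94e+15 · (2/6.566e+10 − 1/3.64615e+10)) m/s ≈ 76.72 m/s
(e) From a = (rₚ + rₐ)/2 = 3.64615e+10 m and e = (rₐ − rₚ)/(rₐ + rₚ) = 0.800804, p = a(1 − e²) = 3.64615e+10 · (1 − (0.800804)²) ≈ 1.308e+10 m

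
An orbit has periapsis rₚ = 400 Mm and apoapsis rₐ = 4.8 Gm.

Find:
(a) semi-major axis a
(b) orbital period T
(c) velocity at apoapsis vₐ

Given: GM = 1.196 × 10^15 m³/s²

Convert to SI: rₚ = 400 Mm = 4e+08 m; rₐ = 4.8 Gm = 4.8e+09 m.
(a) a = (rₚ + rₐ)/2 = (4e+08 + 4.8e+09)/2 ≈ 2.6e+09 m
(b) With a = (rₚ + rₐ)/2 = 2.6e+09 m, T = 2π √(a³/GM) = 2π √((2.6e+09)³/1.196e+15) s ≈ 2.409e+07 s
(c) With a = (rₚ + rₐ)/2 = 2.6e+09 m, vₐ = √(GM (2/rₐ − 1/a)) = √(1.196e+15 · (2/4.8e+09 − 1/2.6e+09)) m/s ≈ 195.8 m/s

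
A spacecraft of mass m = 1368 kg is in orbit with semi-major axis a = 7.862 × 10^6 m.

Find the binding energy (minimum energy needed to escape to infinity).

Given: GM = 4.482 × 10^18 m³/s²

Total orbital energy is E = −GMm/(2a); binding energy is E_bind = −E = GMm/(2a).
E_bind = 4.482e+18 · 1368 / (2 · 7.862e+06) J ≈ 3.899e+14 J = 389.9 TJ.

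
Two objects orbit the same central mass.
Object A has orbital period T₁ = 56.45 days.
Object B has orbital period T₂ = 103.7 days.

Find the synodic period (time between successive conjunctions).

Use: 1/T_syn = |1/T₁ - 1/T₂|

Convert to SI: T₁ = 56.45 days = 4.87728e+06 s; T₂ = 103.7 days = 8.95968e+06 s.
T_syn = |T₁ · T₂ / (T₁ − T₂)|.
T_syn = |4.87728e+06 · 8.95968e+06 / (4.87728e+06 − 8.95968e+06)| s ≈ 1.07e+07 s = 123.9 days.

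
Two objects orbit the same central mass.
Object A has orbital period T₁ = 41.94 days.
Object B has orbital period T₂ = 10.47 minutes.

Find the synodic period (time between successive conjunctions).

Convert to SI: T₁ = 41.94 days = 3.62362e+06 s; T₂ = 10.47 minutes = 628.2 s.
T_syn = |T₁ · T₂ / (T₁ − T₂)|.
T_syn = |3.62362e+06 · 628.2 / (3.62362e+06 − 628.2)| s ≈ 628.3 s = 10.47 minutes.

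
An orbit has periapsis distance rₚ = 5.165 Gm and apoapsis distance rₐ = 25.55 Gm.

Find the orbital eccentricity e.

Convert to SI: rₚ = 5.165 Gm = 5.165e+09 m; rₐ = 25.55 Gm = 2.555e+10 m.
e = (rₐ − rₚ) / (rₐ + rₚ).
e = (2.555e+10 − 5.165e+09) / (2.555e+10 + 5.165e+09) = 2.0385e+10 / 3.0715e+10 ≈ 0.6637.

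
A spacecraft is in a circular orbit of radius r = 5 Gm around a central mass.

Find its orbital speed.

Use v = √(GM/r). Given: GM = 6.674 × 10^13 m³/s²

Convert to SI: r = 5 Gm = 5e+09 m.
For a circular orbit, gravity supplies the centripetal force, so v = √(GM / r).
v = √(6.674e+13 / 5e+09) m/s ≈ 115.5 m/s = 115.5 m/s.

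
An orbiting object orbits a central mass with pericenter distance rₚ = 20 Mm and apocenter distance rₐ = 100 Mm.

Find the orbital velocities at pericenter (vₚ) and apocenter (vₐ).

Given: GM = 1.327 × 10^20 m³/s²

Convert to SI: rₚ = 20 Mm = 2e+07 m; rₐ = 100 Mm = 1e+08 m.
Use the vis-viva equation v² = GM(2/r − 1/a) with a = (rₚ + rₐ)/2 = (2e+07 + 1e+08)/2 = 6e+07 m.
vₚ = √(GM · (2/rₚ − 1/a)) = √(1.327e+20 · (2/2e+07 − 1/6e+07)) m/s ≈ 3.325e+06 m/s = 3325 km/s.
vₐ = √(GM · (2/rₐ − 1/a)) = √(1.327e+20 · (2/1e+08 − 1/6e+07)) m/s ≈ 6.651e+05 m/s = 665.1 km/s.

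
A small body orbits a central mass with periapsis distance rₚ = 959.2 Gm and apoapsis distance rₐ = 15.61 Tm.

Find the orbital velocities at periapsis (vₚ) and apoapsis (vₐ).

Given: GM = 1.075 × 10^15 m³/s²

Convert to SI: rₚ = 959.2 Gm = 9.592e+11 m; rₐ = 15.61 Tm = 1.561e+13 m.
Use the vis-viva equation v² = GM(2/r − 1/a) with a = (rₚ + rₐ)/2 = (9.592e+11 + 1.561e+13)/2 = 8.2846e+12 m.
vₚ = √(GM · (2/rₚ − 1/a)) = √(1.075e+15 · (2/9.592e+11 − 1/8.2846e+12)) m/s ≈ 45.95 m/s = 45.95 m/s.
vₐ = √(GM · (2/rₐ − 1/a)) = √(1.075e+15 · (2/1.561e+13 − 1/8.2846e+12)) m/s ≈ 2.824 m/s = 2.824 m/s.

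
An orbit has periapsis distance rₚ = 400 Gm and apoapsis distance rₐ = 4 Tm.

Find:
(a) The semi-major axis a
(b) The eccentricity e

Convert to SI: rₚ = 400 Gm = 4e+11 m; rₐ = 4 Tm = 4e+12 m.
(a) a = (rₚ + rₐ) / 2 = (4e+11 + 4e+12) / 2 ≈ 2.2e+12 m = 2.2 Tm.
(b) e = (rₐ − rₚ) / (rₐ + rₚ) = (4e+12 − 4e+11) / (4e+12 + 4e+11) ≈ 0.8182.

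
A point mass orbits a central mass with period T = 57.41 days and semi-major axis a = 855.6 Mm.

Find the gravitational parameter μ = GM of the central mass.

Convert to SI: T = 57.41 days = 4.96022e+06 s; a = 855.6 Mm = 8.556e+08 m.
GM = 4π² · a³ / T².
GM = 4π² · (8.556e+08)³ / (4.96022e+06)² m³/s² ≈ 1.005e+15 m³/s² = 1.005 × 10^15 m³/s².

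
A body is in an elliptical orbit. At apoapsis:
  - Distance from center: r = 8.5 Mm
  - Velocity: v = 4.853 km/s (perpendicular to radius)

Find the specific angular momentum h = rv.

Convert to SI: r = 8.5 Mm = 8.5e+06 m; v = 4.853 km/s = 4853 m/s.
With v perpendicular to r, h = r · v.
h = 8.5e+06 · 4853 m²/s ≈ 4.125e+10 m²/s.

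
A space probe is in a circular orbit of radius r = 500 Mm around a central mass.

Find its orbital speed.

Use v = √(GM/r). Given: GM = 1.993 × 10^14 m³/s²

Convert to SI: r = 500 Mm = 5e+08 m.
For a circular orbit, gravity supplies the centripetal force, so v = √(GM / r).
v = √(1.993e+14 / 5e+08) m/s ≈ 631.3 m/s = 631.3 m/s.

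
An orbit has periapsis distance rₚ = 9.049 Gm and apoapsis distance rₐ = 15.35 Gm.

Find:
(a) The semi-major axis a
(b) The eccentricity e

Convert to SI: rₚ = 9.049 Gm = 9.049e+09 m; rₐ = 15.35 Gm = 1.535e+10 m.
(a) a = (rₚ + rₐ) / 2 = (9.049e+09 + 1.535e+10) / 2 ≈ 1.22e+10 m = 12.2 Gm.
(b) e = (rₐ − rₚ) / (rₐ + rₚ) = (1.535e+10 − 9.049e+09) / (1.535e+10 + 9.049e+09) ≈ 0.2582.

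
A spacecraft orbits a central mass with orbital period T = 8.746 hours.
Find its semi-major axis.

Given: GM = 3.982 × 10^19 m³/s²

Convert to SI: T = 8.746 hours = 31485.6 s.
Invert Kepler's third law: a = (GM · T² / (4π²))^(1/3).
Substituting T = 31485.6 s and GM = 3.982e+19 m³/s²:
a = (3.982e+19 · (31485.6)² / (4π²))^(1/3) m
a ≈ 1e+09 m = 1000 Mm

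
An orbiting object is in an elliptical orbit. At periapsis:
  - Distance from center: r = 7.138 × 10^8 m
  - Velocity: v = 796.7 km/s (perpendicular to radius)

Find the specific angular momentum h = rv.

Convert to SI: v = 796.7 km/s = 796700 m/s.
With v perpendicular to r, h = r · v.
h = 7.138e+08 · 796700 m²/s ≈ 5.687e+14 m²/s.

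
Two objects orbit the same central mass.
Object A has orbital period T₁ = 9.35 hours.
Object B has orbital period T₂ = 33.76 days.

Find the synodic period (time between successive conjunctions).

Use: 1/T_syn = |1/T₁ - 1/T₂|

Convert to SI: T₁ = 9.35 hours = 33660 s; T₂ = 33.76 days = 2.91686e+06 s.
T_syn = |T₁ · T₂ / (T₁ − T₂)|.
T_syn = |33660 · 2.91686e+06 / (33660 − 2.91686e+06)| s ≈ 3.405e+04 s = 9.459 hours.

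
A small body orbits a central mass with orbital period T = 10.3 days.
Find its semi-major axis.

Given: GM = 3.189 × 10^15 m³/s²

Convert to SI: T = 10.3 days = 889920 s.
Invert Kepler's third law: a = (GM · T² / (4π²))^(1/3).
Substituting T = 889920 s and GM = 3.189e+15 m³/s²:
a = (3.189e+15 · (889920)² / (4π²))^(1/3) m
a ≈ 3.999e+08 m = 399.9 Mm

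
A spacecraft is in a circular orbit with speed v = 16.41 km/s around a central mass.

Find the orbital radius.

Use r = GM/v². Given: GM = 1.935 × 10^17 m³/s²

Convert to SI: v = 16.41 km/s = 16410 m/s.
For a circular orbit, v² = GM / r, so r = GM / v².
r = 1.935e+17 / (16410)² m ≈ 7.186e+08 m = 718.6 Mm.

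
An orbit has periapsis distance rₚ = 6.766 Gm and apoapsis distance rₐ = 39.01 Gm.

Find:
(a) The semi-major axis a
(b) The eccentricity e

Convert to SI: rₚ = 6.766 Gm = 6.766e+09 m; rₐ = 39.01 Gm = 3.901e+10 m.
(a) a = (rₚ + rₐ) / 2 = (6.766e+09 + 3.901e+10) / 2 ≈ 2.289e+10 m = 22.89 Gm.
(b) e = (rₐ − rₚ) / (rₐ + rₚ) = (3.901e+10 − 6.766e+09) / (3.901e+10 + 6.766e+09) ≈ 0.7044.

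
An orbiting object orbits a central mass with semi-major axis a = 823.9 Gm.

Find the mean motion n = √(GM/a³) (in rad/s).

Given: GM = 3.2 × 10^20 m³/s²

Convert to SI: a = 823.9 Gm = 8.239e+11 m.
n = √(GM / a³).
n = √(3.2e+20 / (8.239e+11)³) rad/s ≈ 2.392e-08 rad/s.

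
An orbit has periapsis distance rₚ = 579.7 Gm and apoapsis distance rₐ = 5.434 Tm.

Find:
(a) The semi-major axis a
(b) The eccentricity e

Convert to SI: rₚ = 579.7 Gm = 5.797e+11 m; rₐ = 5.434 Tm = 5.434e+12 m.
(a) a = (rₚ + rₐ) / 2 = (5.797e+11 + 5.434e+12) / 2 ≈ 3.007e+12 m = 3.007 Tm.
(b) e = (rₐ − rₚ) / (rₐ + rₚ) = (5.434e+12 − 5.797e+11) / (5.434e+12 + 5.797e+11) ≈ 0.8072.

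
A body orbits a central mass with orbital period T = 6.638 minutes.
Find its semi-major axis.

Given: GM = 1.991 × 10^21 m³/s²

Convert to SI: T = 6.638 minutes = 398.28 s.
Invert Kepler's third law: a = (GM · T² / (4π²))^(1/3).
Substituting T = 398.28 s and GM = 1.991e+21 m³/s²:
a = (1.991e+21 · (398.28)² / (4π²))^(1/3) m
a ≈ 2e+08 m = 200 Mm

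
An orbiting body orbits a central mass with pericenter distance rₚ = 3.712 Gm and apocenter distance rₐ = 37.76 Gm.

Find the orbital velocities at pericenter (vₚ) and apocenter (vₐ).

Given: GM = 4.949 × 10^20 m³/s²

Convert to SI: rₚ = 3.712 Gm = 3.712e+09 m; rₐ = 37.76 Gm = 3.776e+10 m.
Use the vis-viva equation v² = GM(2/r − 1/a) with a = (rₚ + rₐ)/2 = (3.712e+09 + 3.776e+10)/2 = 2.0736e+10 m.
vₚ = √(GM · (2/rₚ − 1/a)) = √(4.949e+20 · (2/3.712e+09 − 1/2.0736e+10)) m/s ≈ 4.927e+05 m/s = 492.7 km/s.
vₐ = √(GM · (2/rₐ − 1/a)) = √(4.949e+20 · (2/3.776e+10 − 1/2.0736e+10)) m/s ≈ 4.844e+04 m/s = 48.44 km/s.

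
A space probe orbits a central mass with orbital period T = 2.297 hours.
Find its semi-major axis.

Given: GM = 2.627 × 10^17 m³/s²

Convert to SI: T = 2.297 hours = 8269.2 s.
Invert Kepler's third law: a = (GM · T² / (4π²))^(1/3).
Substituting T = 8269.2 s and GM = 2.627e+17 m³/s²:
a = (2.627e+17 · (8269.2)² / (4π²))^(1/3) m
a ≈ 7.691e+07 m = 76.91 Mm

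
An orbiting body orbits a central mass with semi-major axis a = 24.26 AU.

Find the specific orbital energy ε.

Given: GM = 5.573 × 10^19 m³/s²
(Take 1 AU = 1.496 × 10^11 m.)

Convert to SI: a = 24.26 AU = 3.6293e+12 m.
ε = −GM / (2a).
ε = −5.573e+19 / (2 · 3.6293e+12) J/kg ≈ -7.678e+06 J/kg = -7.678 MJ/kg.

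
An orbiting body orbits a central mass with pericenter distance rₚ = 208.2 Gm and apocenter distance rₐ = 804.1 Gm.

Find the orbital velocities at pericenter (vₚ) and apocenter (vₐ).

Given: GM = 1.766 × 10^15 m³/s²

Convert to SI: rₚ = 208.2 Gm = 2.082e+11 m; rₐ = 804.1 Gm = 8.041e+11 m.
Use the vis-viva equation v² = GM(2/r − 1/a) with a = (rₚ + rₐ)/2 = (2.082e+11 + 8.041e+11)/2 = 5.0615e+11 m.
vₚ = √(GM · (2/rₚ − 1/a)) = √(1.766e+15 · (2/2.082e+11 − 1/5.0615e+11)) m/s ≈ 116.1 m/s = 116.1 m/s.
vₐ = √(GM · (2/rₐ − 1/a)) = √(1.766e+15 · (2/8.041e+11 − 1/5.0615e+11)) m/s ≈ 30.06 m/s = 30.06 m/s.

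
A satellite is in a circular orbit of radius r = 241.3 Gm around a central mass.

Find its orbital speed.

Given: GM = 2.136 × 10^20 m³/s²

Convert to SI: r = 241.3 Gm = 2.413e+11 m.
For a circular orbit, gravity supplies the centripetal force, so v = √(GM / r).
v = √(2.136e+20 / 2.413e+11) m/s ≈ 2.975e+04 m/s = 29.75 km/s.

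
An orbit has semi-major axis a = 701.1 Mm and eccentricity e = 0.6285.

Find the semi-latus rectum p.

Convert to SI: a = 701.1 Mm = 7.011e+08 m.
p = a (1 − e²).
p = 7.011e+08 · (1 − (0.6285)²) = 7.011e+08 · 0.604988 ≈ 4.242e+08 m = 424.2 Mm.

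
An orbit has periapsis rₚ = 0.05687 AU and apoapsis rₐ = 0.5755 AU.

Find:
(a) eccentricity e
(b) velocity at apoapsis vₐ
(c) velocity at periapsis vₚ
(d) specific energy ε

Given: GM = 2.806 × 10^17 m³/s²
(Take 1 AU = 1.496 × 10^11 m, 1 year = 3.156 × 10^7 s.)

Convert to SI: rₚ = 0.05687 AU = 8.50775e+09 m; rₐ = 0.5755 AU = 8.60948e+10 m.
(a) e = (rₐ − rₚ)/(rₐ + rₚ) = (8.60948e+10 − 8.50775e+09)/(8.60948e+10 + 8.50775e+09) ≈ 0.8201
(b) With a = (rₚ + rₐ)/2 = 4.73013e+10 m, vₐ = √(GM (2/rₐ − 1/a)) = √(2.806e+17 · (2/8.60948e+10 − 1/4.73013e+10)) m/s ≈ 765.6 m/s
(c) With a = (rₚ + rₐ)/2 = 4.73013e+10 m, vₚ = √(GM (2/rₚ − 1/a)) = √(2.806e+17 · (2/8.50775e+09 − 1/4.73013e+10)) m/s ≈ 7748 m/s
(d) With a = (rₚ + rₐ)/2 = 4.73013e+10 m, ε = −GM/(2a) = −2.806e+17/(2 · 4.73013e+10) J/kg ≈ -2.966e+06 J/kg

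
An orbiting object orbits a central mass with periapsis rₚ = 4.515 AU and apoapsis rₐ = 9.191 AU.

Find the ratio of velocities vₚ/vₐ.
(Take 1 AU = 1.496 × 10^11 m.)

Convert to SI: rₚ = 4.515 AU = 6.75444e+11 m; rₐ = 9.191 AU = 1.37497e+12 m.
Conservation of angular momentum gives rₚvₚ = rₐvₐ, so vₚ/vₐ = rₐ/rₚ.
vₚ/vₐ = 1.37497e+12 / 6.75444e+11 ≈ 2.036.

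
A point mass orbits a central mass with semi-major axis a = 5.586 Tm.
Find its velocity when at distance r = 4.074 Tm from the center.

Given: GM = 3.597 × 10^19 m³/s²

Convert to SI: a = 5.586 Tm = 5.586e+12 m; r = 4.074 Tm = 4.074e+12 m.
Vis-viva: v = √(GM · (2/r − 1/a)).
2/r − 1/a = 2/4.074e+12 − 1/5.586e+12 = 3.11899e-13 m⁻¹.
v = √(3.597e+19 · 3.11899e-13) m/s ≈ 3349 m/s = 3.349 km/s.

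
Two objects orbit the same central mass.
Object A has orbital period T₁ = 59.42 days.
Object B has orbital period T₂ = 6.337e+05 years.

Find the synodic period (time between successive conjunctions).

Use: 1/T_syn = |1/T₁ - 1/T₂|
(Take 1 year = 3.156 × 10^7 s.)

Convert to SI: T₁ = 59.42 days = 5.13389e+06 s; T₂ = 6.337e+05 years = 1.99996e+13 s.
T_syn = |T₁ · T₂ / (T₁ − T₂)|.
T_syn = |5.13389e+06 · 1.99996e+13 / (5.13389e+06 − 1.99996e+13)| s ≈ 5.134e+06 s = 59.42 days.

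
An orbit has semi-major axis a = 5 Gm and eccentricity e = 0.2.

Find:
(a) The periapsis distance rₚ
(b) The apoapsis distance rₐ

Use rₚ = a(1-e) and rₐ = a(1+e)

Convert to SI: a = 5 Gm = 5e+09 m.
(a) rₚ = a(1 − e) = 5e+09 · (1 − 0.2) = 5e+09 · 0.8 ≈ 4e+09 m = 4 Gm.
(b) rₐ = a(1 + e) = 5e+09 · (1 + 0.2) = 5e+09 · 1.2 ≈ 6e+09 m = 6 Gm.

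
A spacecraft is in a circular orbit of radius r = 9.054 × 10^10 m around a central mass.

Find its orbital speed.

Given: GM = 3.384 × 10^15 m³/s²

For a circular orbit, gravity supplies the centripetal force, so v = √(GM / r).
v = √(3.384e+15 / 9.054e+10) m/s ≈ 193.3 m/s = 193.3 m/s.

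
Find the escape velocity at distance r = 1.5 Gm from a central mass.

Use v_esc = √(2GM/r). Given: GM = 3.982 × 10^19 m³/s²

Convert to SI: r = 1.5 Gm = 1.5e+09 m.
Escape velocity comes from setting total energy to zero: ½v² − GM/r = 0 ⇒ v_esc = √(2GM / r).
v_esc = √(2 · 3.982e+19 / 1.5e+09) m/s ≈ 2.304e+05 m/s = 230.4 km/s.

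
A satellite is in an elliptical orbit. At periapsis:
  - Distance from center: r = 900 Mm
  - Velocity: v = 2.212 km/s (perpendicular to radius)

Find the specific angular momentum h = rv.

Convert to SI: r = 900 Mm = 9e+08 m; v = 2.212 km/s = 2212 m/s.
With v perpendicular to r, h = r · v.
h = 9e+08 · 2212 m²/s ≈ 1.991e+12 m²/s.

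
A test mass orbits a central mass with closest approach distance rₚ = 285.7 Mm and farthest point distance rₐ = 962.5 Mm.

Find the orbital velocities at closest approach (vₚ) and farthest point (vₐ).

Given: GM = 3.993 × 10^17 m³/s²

Convert to SI: rₚ = 285.7 Mm = 2.857e+08 m; rₐ = 962.5 Mm = 9.625e+08 m.
Use the vis-viva equation v² = GM(2/r − 1/a) with a = (rₚ + rₐ)/2 = (2.857e+08 + 9.625e+08)/2 = 6.241e+08 m.
vₚ = √(GM · (2/rₚ − 1/a)) = √(3.993e+17 · (2/2.857e+08 − 1/6.241e+08)) m/s ≈ 4.643e+04 m/s = 46.43 km/s.
vₐ = √(GM · (2/rₐ − 1/a)) = √(3.993e+17 · (2/9.625e+08 − 1/6.241e+08)) m/s ≈ 1.378e+04 m/s = 13.78 km/s.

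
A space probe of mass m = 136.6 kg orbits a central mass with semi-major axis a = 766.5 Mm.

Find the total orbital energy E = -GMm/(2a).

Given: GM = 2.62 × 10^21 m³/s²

Convert to SI: a = 766.5 Mm = 7.665e+08 m.
E = −GMm / (2a).
E = −2.62e+21 · 136.6 / (2 · 7.665e+08) J ≈ -2.335e+14 J = -233.5 TJ.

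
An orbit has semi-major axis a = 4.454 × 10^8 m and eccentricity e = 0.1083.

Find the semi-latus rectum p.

p = a (1 − e²).
p = 4.454e+08 · (1 − (0.1083)²) = 4.454e+08 · 0.988271 ≈ 4.402e+08 m = 4.402 × 10^8 m.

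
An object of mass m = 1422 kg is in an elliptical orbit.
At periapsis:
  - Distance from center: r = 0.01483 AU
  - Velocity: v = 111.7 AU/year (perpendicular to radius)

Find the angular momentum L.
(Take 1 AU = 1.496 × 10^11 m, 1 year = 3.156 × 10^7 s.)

Convert to SI: r = 0.01483 AU = 2.21857e+09 m; v = 111.7 AU/year = 529478 m/s.
Since v is perpendicular to r, L = m · v · r.
L = 1422 · 529478 · 2.21857e+09 kg·m²/s ≈ 1.67e+18 kg·m²/s.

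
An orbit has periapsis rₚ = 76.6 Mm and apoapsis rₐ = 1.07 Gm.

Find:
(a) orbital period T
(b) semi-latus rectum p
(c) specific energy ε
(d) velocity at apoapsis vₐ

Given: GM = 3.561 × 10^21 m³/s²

Convert to SI: rₚ = 76.6 Mm = 7.66e+07 m; rₐ = 1.07 Gm = 1.07e+09 m.
(a) With a = (rₚ + rₐ)/2 = 5.733e+08 m, T = 2π √(a³/GM) = 2π √((5.733e+08)³/3.561e+21) s ≈ 1445 s
(b) From a = (rₚ + rₐ)/2 = 5.733e+08 m and e = (rₐ − rₚ)/(rₐ + rₚ) = 0.866388, p = a(1 − e²) = 5.733e+08 · (1 − (0.866388)²) ≈ 1.43e+08 m
(c) With a = (rₚ + rₐ)/2 = 5.733e+08 m, ε = −GM/(2a) = −3.561e+21/(2 · 5.733e+08) J/kg ≈ -3.106e+12 J/kg
(d) With a = (rₚ + rₐ)/2 = 5.733e+08 m, vₐ = √(GM (2/rₐ − 1/a)) = √(3.561e+21 · (2/1.07e+09 − 1/5.733e+08)) m/s ≈ 6.668e+05 m/s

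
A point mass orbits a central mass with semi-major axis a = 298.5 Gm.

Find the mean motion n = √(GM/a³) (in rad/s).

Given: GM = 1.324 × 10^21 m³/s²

Convert to SI: a = 298.5 Gm = 2.985e+11 m.
n = √(GM / a³).
n = √(1.324e+21 / (2.985e+11)³) rad/s ≈ 2.231e-07 rad/s.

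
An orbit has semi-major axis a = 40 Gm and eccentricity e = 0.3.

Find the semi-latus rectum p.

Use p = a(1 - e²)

Convert to SI: a = 40 Gm = 4e+10 m.
p = a (1 − e²).
p = 4e+10 · (1 − (0.3)²) = 4e+10 · 0.91 ≈ 3.64e+10 m = 36.4 Gm.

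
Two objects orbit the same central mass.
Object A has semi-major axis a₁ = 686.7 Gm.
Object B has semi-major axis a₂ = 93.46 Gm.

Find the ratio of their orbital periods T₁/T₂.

Convert to SI: a₁ = 686.7 Gm = 6.867e+11 m; a₂ = 93.46 Gm = 9.346e+10 m.
From Kepler's third law, (T₁/T₂)² = (a₁/a₂)³, so T₁/T₂ = (a₁/a₂)^(3/2).
a₁/a₂ = 6.867e+11 / 9.346e+10 = 7.34753.
T₁/T₂ = (7.34753)^(3/2) ≈ 19.92.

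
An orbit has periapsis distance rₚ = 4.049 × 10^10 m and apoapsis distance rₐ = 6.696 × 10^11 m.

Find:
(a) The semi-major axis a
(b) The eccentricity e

(a) a = (rₚ + rₐ) / 2 = (4.049e+10 + 6.696e+11) / 2 ≈ 3.55e+11 m = 3.55 × 10^11 m.
(b) e = (rₐ − rₚ) / (rₐ + rₚ) = (6.696e+11 − 4.049e+10) / (6.696e+11 + 4.049e+10) ≈ 0.886.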